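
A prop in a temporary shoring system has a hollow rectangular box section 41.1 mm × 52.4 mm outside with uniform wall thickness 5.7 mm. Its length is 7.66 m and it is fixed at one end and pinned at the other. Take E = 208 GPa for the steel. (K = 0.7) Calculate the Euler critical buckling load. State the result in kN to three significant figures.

Inner dimensions: h_i = 52.4 − 2×5.7 = 41.00 mm, b_i = 41.1 − 2×5.7 = 29.70 mm
Weak-axis I_min = (h_o·b_o³ − h_i·b_i³)/12 with b_o = 41.1, b_i = 29.70 mm (shorter outer/inner sides).
I_min = (52.4×41.1³ − 41.00×29.70³)/12 = 2.137×10^5 mm⁴
I = 2.137×10^5 mm⁴ = 2.137×10^-7 m⁴
Effective length L_e = K·L = 0.7 × 7.66 = 5.362 m
P_cr = π²EI / L_e² = π² × 208×10⁹ × 2.137×10^-7 / 5.362² = 1.526×10^4 N

P_cr ≈ 15.3 kN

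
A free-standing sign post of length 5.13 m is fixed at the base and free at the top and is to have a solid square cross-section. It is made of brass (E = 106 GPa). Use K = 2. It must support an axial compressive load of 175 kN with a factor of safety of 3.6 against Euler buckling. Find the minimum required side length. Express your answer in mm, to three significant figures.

a ≈ 166 mm

Required P_cr = n·P = 3.6 × 175 = 630.0 kN
L_e = K·L = 2 × 5.13 = 10.26 m
Required I = P_cr·L_e²/(π²E) = 6.300×10^5 × 10.26² / (π² × 1.06×10^11) = 6.339×10^-5 m⁴
I_req = 6.339×10^7 mm⁴
Solid square: I = a⁴/12  ⇒  a = (12I)^(1/4) = (12×6.339×10^7)^(1/4) = 166 mm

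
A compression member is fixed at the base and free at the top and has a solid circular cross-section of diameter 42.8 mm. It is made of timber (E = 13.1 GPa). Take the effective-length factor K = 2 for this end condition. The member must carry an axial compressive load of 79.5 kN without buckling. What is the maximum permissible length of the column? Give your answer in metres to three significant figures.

I = πd⁴/64 = π×42.8⁴/64 = 1.647×10^5 mm⁴
I = 1.647×10^-7 m⁴
At the buckling limit P_cr = P = 7.950×10^4 N
From P_cr = π²EI/(K·L)²:  L = (1/K)·√(π²EI/P_cr) = (1/2)·√(π²×1.31×10^10×1.647×10^-7/7.950×10^4)
L = 0.259 m

L_max ≈ 0.259 m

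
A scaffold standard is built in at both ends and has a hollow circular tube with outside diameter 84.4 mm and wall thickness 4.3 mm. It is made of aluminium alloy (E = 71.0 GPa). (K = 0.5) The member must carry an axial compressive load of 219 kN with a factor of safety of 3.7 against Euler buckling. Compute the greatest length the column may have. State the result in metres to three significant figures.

L_max ≈ 1.74 m

Inner diameter d_i = 84.4 − 2×4.3 = 75.80 mm
I = π(d_o⁴ − d_i⁴)/64 = π(84.4⁴ − 75.80⁴)/64 = 8.703×10^5 mm⁴
I = 8.703×10^-7 m⁴
Required critical load P_cr = n·P = 3.7 × 219 = 810.3 kN = 8.103×10^5 N
From P_cr = π²EI/(K·L)²:  L = (1/K)·√(π²EI/P_cr) = (1/0.5)·√(π²×7.10×10^10×8.703×10^-7/8.103×10^5)
L = 1.74 m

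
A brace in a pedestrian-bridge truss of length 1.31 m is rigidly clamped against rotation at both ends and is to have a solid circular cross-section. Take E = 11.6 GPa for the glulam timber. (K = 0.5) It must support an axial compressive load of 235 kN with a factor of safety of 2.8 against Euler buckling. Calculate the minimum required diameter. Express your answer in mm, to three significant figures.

d ≈ 84.2 mm

Required P_cr = n·P = 2.8 × 235 = 658.0 kN
L_e = K·L = 0.5 × 1.31 = 0.6550 m
Required I = P_cr·L_e²/(π²E) = 6.580×10^5 × 0.6550² / (π² × 1.16×10^10) = 2.466×10^-6 m⁴
I_req = 2.466×10^6 mm⁴
Solid circle: I = πd⁴/64  ⇒  d = (64I/π)^(1/4) = (64×2.466×10^6/π)^(1/4) = 84.2 mm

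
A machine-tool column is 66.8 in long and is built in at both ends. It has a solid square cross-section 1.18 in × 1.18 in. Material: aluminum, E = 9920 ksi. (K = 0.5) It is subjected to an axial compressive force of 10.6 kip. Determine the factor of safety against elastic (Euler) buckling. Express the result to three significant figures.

n ≈ 1.34

I = a⁴/12 = 1.18⁴/12 = 0.1616 in⁴
Effective length L_e = K·L = 0.5 × 66.8 = 33.40 in
P_cr = π²EI / L_e² = π² × 9920×10³ × 0.1616 / 33.40² = 1.418×10^4 lb
Factor of safety n = P_cr / P = 14.180 / 10.6 = 1.34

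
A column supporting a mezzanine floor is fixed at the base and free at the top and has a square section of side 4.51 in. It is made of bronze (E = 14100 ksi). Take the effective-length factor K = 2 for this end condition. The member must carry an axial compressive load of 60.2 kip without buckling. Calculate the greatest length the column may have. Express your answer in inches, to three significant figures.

I = a⁴/12 = 4.51⁴/12 = 34.48 in⁴
At the buckling limit P_cr = P = 6.020×10^4 lb
From P_cr = π²EI/(K·L)²:  L = (1/K)·√(π²EI/P_cr) = (1/2)·√(π²×1.41×10^7×34.48/6.020×10^4)
L = 141 in

L_max ≈ 141 in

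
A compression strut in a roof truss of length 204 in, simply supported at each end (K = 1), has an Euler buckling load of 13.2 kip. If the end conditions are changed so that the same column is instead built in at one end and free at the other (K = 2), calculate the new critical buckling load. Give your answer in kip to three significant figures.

P_cr ≈ 3.30 kip

P_cr ∝ 1/K², so P_cr,new = P_cr,old × (K_old/K_new)² = 13.2 × (1/2)²
= 13.2 × 0.2500 = 3.30 kip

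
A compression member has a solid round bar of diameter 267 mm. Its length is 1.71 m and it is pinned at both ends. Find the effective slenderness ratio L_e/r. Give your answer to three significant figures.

λ ≈ 25.6

I = πd⁴/64 = π×267⁴/64 = 2.495×10^8 mm⁴
A = 5.599×10^4 mm²;  r_min = √(I/A) = √(2.495×10^8/5.599×10^4) = 66.75 mm
L_e = K·L = 1 × 1.71 m = 1.710 m = 1710.0 mm
λ = L_e / r_min = 1710.0 / 66.75 = 25.6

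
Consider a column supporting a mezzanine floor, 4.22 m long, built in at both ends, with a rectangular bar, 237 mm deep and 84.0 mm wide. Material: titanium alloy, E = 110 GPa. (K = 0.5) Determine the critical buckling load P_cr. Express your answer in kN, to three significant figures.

Buckling occurs about the weak axis: I_min = h·b³/12 with b = 84.0 mm (the shorter side).
I_min = 237×84.0³/12 = 1.171×10^7 mm⁴
I = 1.171×10^7 mm⁴ = 1.171×10^-5 m⁴
Effective length L_e = K·L = 0.5 × 4.22 = 2.110 m
P_cr = π²EI / L_e² = π² × 110×10⁹ × 1.171×10^-5 / 2.110² = 2.855×10^6 N

P_cr ≈ 2850 kN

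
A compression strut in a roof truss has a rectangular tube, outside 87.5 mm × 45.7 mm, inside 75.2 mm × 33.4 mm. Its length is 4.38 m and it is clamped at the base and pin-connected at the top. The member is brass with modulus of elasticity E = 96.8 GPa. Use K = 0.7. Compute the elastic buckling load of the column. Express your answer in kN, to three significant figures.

P_cr ≈ 47.0 kN

Weak-axis I_min = (h_o·b_o³ − h_i·b_i³)/12 with b_o = 45.7, b_i = 33.40 mm (shorter outer/inner sides).
I_min = (87.5×45.7³ − 75.20×33.40³)/12 = 4.625×10^5 mm⁴
I = 4.625×10^5 mm⁴ = 4.625×10^-7 m⁴
Effective length L_e = K·L = 0.7 × 4.38 = 3.066 m
P_cr = π²EI / L_e² = π² × 96.8×10⁹ × 4.625×10^-7 / 3.066² = 4.700×10^4 N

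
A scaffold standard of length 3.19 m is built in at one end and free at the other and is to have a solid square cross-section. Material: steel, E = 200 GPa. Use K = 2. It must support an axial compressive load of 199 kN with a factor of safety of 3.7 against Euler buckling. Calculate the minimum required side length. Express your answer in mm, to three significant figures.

Required P_cr = n·P = 3.7 × 199 = 736.3 kN
L_e = K·L = 2 × 3.19 = 6.380 m
Required I = P_cr·L_e²/(π²E) = 7.363×10^5 × 6.380² / (π² × 2.00×10^11) = 1.518×10^-5 m⁴
I_req = 1.518×10^7 mm⁴
Solid square: I = a⁴/12  ⇒  a = (12I)^(1/4) = (12×1.518×10^7)^(1/4) = 116 mm

a ≈ 116 mm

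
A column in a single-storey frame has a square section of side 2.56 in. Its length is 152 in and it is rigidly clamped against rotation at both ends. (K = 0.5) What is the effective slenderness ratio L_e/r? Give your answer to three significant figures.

λ ≈ 103

For a square r = a/√12 = 2.56/√12 = 0.7390 in
L_e = K·L = 0.5 × 152 = 76.00 in
λ = L_e / r_min = 76.000 / 0.7390 = 103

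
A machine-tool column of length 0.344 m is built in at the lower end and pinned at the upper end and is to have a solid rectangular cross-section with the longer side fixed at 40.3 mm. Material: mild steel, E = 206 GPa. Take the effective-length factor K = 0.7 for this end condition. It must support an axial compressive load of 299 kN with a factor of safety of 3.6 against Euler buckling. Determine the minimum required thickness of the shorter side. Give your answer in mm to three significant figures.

b ≈ 20.9 mm

Required P_cr = n·P = 3.6 × 299 = 1076 kN
L_e = K·L = 0.7 × 0.344 = 0.2408 m
Required I = P_cr·L_e²/(π²E) = 1.076×10^6 × 0.2408² / (π² × 2.06×10^11) = 3.070×10^-8 m⁴
I_req = 3.070×10^4 mm⁴
Rectangle, weak axis: I_min = h·b³/12 with h = 40.3 mm fixed  ⇒  b = (12I/h)^(1/3) = 20.9 mm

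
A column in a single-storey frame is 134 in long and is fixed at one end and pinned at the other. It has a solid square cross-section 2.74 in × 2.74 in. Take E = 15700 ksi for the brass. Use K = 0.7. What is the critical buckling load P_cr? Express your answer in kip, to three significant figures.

I = a⁴/12 = 2.74⁴/12 = 4.697 in⁴
Effective length L_e = K·L = 0.7 × 134 = 93.80 in
P_cr = π²EI / L_e² = π² × 15700×10³ × 4.697 / 93.80² = 8.272×10^4 lb

P_cr ≈ 82.7 kip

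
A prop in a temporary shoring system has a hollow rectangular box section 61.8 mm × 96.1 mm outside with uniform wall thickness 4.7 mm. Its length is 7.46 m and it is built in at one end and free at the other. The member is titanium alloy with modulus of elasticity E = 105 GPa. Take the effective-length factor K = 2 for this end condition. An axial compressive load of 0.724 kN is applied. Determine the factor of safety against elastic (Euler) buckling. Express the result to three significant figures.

Inner dimensions: h_i = 96.1 − 2×4.7 = 86.70 mm, b_i = 61.8 − 2×4.7 = 52.40 mm
Weak-axis I_min = (h_o·b_o³ − h_i·b_i³)/12 with b_o = 61.8, b_i = 52.40 mm (shorter outer/inner sides).
I_min = (96.1×61.8³ − 86.70×52.40³)/12 = 8.507×10^5 mm⁴
I = 8.507×10^5 mm⁴ = 8.507×10^-7 m⁴
Effective length L_e = K·L = 2 × 7.46 = 14.92 m
P_cr = π²EI / L_e² = π² × 105×10⁹ × 8.507×10^-7 / 14.92² = 3.960×10^3 N
Factor of safety n = P_cr / P = 3.9602 / 0.724 = 5.47

n ≈ 5.47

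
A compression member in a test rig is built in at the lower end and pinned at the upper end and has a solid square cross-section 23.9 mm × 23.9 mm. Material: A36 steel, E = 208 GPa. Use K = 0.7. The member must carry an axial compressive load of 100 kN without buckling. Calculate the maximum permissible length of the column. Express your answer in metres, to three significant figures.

I = a⁴/12 = 23.9⁴/12 = 2.719×10^4 mm⁴
I = 2.719×10^-8 m⁴
At the buckling limit P_cr = P = 1.000×10^5 N
From P_cr = π²EI/(K·L)²:  L = (1/K)·√(π²EI/P_cr) = (1/0.7)·√(π²×2.08×10^11×2.719×10^-8/1.000×10^5)
L = 1.07 m

L_max ≈ 1.07 m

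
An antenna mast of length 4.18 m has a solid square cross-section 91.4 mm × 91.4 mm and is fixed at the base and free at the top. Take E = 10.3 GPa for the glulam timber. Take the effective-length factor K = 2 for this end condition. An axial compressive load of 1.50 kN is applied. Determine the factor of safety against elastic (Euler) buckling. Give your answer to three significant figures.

n ≈ 5.64

I = a⁴/12 = 91.4⁴/12 = 5.816×10^6 mm⁴
I = 5.816×10^6 mm⁴ = 5.816×10^-6 m⁴
Effective length L_e = K·L = 2 × 4.18 = 8.360 m
P_cr = π²EI / L_e² = π² × 10.3×10⁹ × 5.816×10^-6 / 8.360² = 8.459×10^3 N
Factor of safety n = P_cr / P = 8.4592 / 1.50 = 5.64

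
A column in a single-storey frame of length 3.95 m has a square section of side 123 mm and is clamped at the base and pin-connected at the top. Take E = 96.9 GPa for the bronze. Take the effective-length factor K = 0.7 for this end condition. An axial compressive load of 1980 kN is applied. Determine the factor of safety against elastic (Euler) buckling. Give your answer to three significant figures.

I = a⁴/12 = 123⁴/12 = 1.907×10^7 mm⁴
I = 1.907×10^7 mm⁴ = 1.907×10^-5 m⁴
Effective length L_e = K·L = 0.7 × 3.95 = 2.765 m
P_cr = π²EI / L_e² = π² × 96.9×10⁹ × 1.907×10^-5 / 2.765² = 2.386×10^6 N
Factor of safety n = P_cr / P = 2386.0 / 1980 = 1.21

n ≈ 1.21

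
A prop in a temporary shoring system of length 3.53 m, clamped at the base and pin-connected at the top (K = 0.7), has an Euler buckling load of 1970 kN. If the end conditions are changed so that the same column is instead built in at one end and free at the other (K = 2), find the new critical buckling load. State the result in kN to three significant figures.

P_cr ≈ 241 kN

P_cr ∝ 1/K², so P_cr,new = P_cr,old × (K_old/K_new)² = 1970 × (0.7/2)²
= 1970 × 0.1225 = 241 kN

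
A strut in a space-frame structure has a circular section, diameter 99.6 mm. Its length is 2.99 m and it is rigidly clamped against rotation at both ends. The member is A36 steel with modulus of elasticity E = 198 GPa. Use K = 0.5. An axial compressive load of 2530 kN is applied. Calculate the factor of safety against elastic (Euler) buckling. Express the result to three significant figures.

n ≈ 1.67

I = πd⁴/64 = π×99.6⁴/64 = 4.831×10^6 mm⁴
I = 4.831×10^6 mm⁴ = 4.831×10^-6 m⁴
Effective length L_e = K·L = 0.5 × 2.99 = 1.495 m
P_cr = π²EI / L_e² = π² × 198×10⁹ × 4.831×10^-6 / 1.495² = 4.224×10^6 N
Factor of safety n = P_cr / P = 4223.7 / 2530 = 1.67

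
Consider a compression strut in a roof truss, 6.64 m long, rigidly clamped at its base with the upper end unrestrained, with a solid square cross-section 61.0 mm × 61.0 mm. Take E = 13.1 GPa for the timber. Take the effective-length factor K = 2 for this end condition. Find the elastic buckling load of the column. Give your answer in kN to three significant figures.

P_cr ≈ 0.846 kN

I = a⁴/12 = 61.0⁴/12 = 1.154×10^6 mm⁴
I = 1.154×10^6 mm⁴ = 1.154×10^-6 m⁴
Effective length L_e = K·L = 2 × 6.64 = 13.28 m
P_cr = π²EI / L_e² = π² × 13.1×10⁹ × 1.154×10^-6 / 13.28² = 845.9 N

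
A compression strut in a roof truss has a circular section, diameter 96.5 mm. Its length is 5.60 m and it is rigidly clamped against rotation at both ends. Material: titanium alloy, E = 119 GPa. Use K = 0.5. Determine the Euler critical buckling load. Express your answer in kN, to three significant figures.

P_cr ≈ 638 kN

I = πd⁴/64 = π×96.5⁴/64 = 4.257×10^6 mm⁴
I = 4.257×10^6 mm⁴ = 4.257×10^-6 m⁴
Effective length L_e = K·L = 0.5 × 5.60 = 2.800 m
P_cr = π²EI / L_e² = π² × 119×10⁹ × 4.257×10^-6 / 2.800² = 6.377×10^5 N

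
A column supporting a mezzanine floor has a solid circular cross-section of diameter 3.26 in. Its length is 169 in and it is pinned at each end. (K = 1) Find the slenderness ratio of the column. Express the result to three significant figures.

λ ≈ 207

For a solid circle r = d/4 = 3.26/4 = 0.8150 in
L_e = K·L = 1 × 169 = 169.0 in
λ = L_e / r_min = 169.00 / 0.8150 = 207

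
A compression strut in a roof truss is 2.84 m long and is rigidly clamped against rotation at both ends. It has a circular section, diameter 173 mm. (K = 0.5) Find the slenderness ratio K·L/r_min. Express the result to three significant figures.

λ ≈ 32.8

For a solid circle r = d/4 = 173/4 = 43.25 mm
L_e = K·L = 0.5 × 2.84 m = 1.420 m = 1420.0 mm
λ = L_e / r_min = 1420.0 / 43.25 = 32.8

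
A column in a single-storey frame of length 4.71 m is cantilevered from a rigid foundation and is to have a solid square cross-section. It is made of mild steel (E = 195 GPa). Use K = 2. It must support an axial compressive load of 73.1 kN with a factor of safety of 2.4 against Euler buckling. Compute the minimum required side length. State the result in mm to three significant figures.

a ≈ 99.3 mm

Required P_cr = n·P = 2.4 × 73.1 = 175.4 kN
L_e = K·L = 2 × 4.71 = 9.420 m
Required I = P_cr·L_e²/(π²E) = 1.754×10^5 × 9.420² / (π² × 1.95×10^11) = 8.089×10^-6 m⁴
I_req = 8.089×10^6 mm⁴
Solid square: I = a⁴/12  ⇒  a = (12I)^(1/4) = (12×8.089×10^6)^(1/4) = 99.3 mm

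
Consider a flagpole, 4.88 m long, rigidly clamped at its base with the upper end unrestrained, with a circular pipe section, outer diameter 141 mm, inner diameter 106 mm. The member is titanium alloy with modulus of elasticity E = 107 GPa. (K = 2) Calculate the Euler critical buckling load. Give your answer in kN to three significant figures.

P_cr ≈ 146 kN

d_o = 141 mm, d_i = 106 mm
I = π(d_o⁴ − d_i⁴)/64 = π(141⁴ − 106.0⁴)/64 = 1.320×10^7 mm⁴
I = 1.320×10^7 mm⁴ = 1.320×10^-5 m⁴
Effective length L_e = K·L = 2 × 4.88 = 9.760 m
P_cr = π²EI / L_e² = π² × 107×10⁹ × 1.320×10^-5 / 9.760² = 1.464×10^5 N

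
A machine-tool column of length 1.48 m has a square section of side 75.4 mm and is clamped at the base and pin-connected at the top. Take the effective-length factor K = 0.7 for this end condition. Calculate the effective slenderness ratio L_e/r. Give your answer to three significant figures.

I = a⁴/12 = 75.4⁴/12 = 2.693×10^6 mm⁴
A = 5.685×10^3 mm²;  r_min = √(I/A) = √(2.693×10^6/5.685×10^3) = 21.77 mm
L_e = K·L = 0.7 × 1.48 m = 1.036 m = 1036.0 mm
λ = L_e / r_min = 1036.0 / 21.77 = 47.6

λ ≈ 47.6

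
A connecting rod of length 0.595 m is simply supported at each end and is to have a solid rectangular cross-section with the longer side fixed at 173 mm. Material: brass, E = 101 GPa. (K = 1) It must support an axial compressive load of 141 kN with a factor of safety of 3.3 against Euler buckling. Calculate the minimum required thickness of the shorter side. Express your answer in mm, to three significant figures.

Required P_cr = n·P = 3.3 × 141 = 465.3 kN
L_e = K·L = 1 × 0.595 = 0.5950 m
Required I = P_cr·L_e²/(π²E) = 4.653×10^5 × 0.5950² / (π² × 1.01×10^11) = 1.653×10^-7 m⁴
I_req = 1.653×10^5 mm⁴
Rectangle, weak axis: I_min = h·b³/12 with h = 173 mm fixed  ⇒  b = (12I/h)^(1/3) = 22.5 mm

b ≈ 22.5 mm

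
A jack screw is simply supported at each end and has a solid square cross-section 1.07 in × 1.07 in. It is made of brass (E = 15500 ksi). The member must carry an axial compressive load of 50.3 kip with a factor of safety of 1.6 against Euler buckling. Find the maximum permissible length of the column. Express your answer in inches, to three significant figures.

L_max ≈ 14.4 in

I = a⁴/12 = 1.07⁴/12 = 0.1092 in⁴
Required critical load P_cr = n·P = 1.6 × 50.3 = 80.48 kip = 8.048×10^4 lb
From P_cr = π²EI/(K·L)²:  L = (1/K)·√(π²EI/P_cr) = (1/1)·√(π²×1.55×10^7×0.1092/8.048×10^4)
L = 14.4 in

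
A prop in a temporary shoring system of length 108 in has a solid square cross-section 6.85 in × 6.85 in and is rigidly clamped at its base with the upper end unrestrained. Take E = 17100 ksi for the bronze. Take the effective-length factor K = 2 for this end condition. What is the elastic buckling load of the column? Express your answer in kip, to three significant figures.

P_cr ≈ 664 kip

I = a⁴/12 = 6.85⁴/12 = 183.5 in⁴
Effective length L_e = K·L = 2 × 108 = 216.0 in
P_cr = π²EI / L_e² = π² × 17100×10³ × 183.5 / 216.0² = 6.637×10^5 lb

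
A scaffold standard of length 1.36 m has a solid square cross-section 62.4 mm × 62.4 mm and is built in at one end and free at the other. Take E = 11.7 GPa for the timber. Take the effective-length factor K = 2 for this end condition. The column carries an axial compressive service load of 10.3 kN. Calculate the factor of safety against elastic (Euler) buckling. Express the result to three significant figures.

I = a⁴/12 = 62.4⁴/12 = 1.263×10^6 mm⁴
I = 1.263×10^6 mm⁴ = 1.263×10^-6 m⁴
Effective length L_e = K·L = 2 × 1.36 = 2.720 m
P_cr = π²EI / L_e² = π² × 11.7×10⁹ × 1.263×10^-6 / 2.720² = 1.972×10^4 N
Factor of safety n = P_cr / P = 19.720 / 10.3 = 1.91

n ≈ 1.91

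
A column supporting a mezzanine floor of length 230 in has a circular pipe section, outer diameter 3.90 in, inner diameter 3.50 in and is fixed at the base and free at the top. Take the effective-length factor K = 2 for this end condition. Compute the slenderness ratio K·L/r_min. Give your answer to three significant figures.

d_o = 3.90 in, d_i = 3.50 in
I = π(d_o⁴ − d_i⁴)/64 = π(3.90⁴ − 3.500⁴)/64 = 3.990 in⁴
A = 2.325 in²;  r_min = √(I/A) = √(3.990/2.325) = 1.310 in
L_e = K·L = 2 × 230 = 460.0 in
λ = L_e / r_min = 460.00 / 1.310 = 351

λ ≈ 351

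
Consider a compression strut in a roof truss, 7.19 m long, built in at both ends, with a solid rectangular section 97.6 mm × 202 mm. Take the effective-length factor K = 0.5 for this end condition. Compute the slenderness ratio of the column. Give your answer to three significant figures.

For a rectangle r_min = b/√12 = 97.6/√12 = 28.17 mm
L_e = K·L = 0.5 × 7.19 m = 3.595 m = 3595.0 mm
λ = L_e / r_min = 3595.0 / 28.17 = 128

λ ≈ 128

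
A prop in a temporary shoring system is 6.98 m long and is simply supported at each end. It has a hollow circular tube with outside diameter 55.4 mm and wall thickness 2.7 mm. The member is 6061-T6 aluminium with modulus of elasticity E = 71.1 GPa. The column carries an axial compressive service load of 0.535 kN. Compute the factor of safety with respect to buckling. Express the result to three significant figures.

Inner diameter d_i = 55.4 − 2×2.7 = 50.00 mm
I = π(d_o⁴ − d_i⁴)/64 = π(55.4⁴ − 50.00⁴)/64 = 1.556×10^5 mm⁴
I = 1.556×10^5 mm⁴ = 1.556×10^-7 m⁴
Effective length L_e = K·L = 1 × 6.98 = 6.980 m
P_cr = π²EI / L_e² = π² × 71.1×10⁹ × 1.556×10^-7 / 6.980² = 2.241×10^3 N
Factor of safety n = P_cr / P = 2.2411 / 0.535 = 4.19

n ≈ 4.19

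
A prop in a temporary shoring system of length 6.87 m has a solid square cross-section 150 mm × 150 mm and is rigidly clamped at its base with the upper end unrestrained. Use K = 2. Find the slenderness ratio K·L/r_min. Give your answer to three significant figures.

λ ≈ 317

For a square r = a/√12 = 150/√12 = 43.30 mm
L_e = K·L = 2 × 6.87 m = 13.74 m = 13740 mm
λ = L_e / r_min = 13740 / 43.30 = 317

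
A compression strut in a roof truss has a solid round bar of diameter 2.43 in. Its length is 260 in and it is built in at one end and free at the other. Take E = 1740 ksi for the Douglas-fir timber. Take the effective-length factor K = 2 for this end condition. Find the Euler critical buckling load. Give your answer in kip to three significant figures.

I = πd⁴/64 = π×2.43⁴/64 = 1.712 in⁴
Effective length L_e = K·L = 2 × 260 = 520.0 in
P_cr = π²EI / L_e² = π² × 1740×10³ × 1.712 / 520.0² = 108.7 lb

P_cr ≈ 0.109 kip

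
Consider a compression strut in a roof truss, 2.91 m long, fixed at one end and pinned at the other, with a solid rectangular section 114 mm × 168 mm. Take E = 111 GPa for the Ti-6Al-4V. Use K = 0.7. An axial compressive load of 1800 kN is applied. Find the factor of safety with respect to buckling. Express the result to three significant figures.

Buckling occurs about the weak axis: I_min = h·b³/12 with b = 114 mm (the shorter side).
I_min = 168×114³/12 = 2.074×10^7 mm⁴
I = 2.074×10^7 mm⁴ = 2.074×10^-5 m⁴
Effective length L_e = K·L = 0.7 × 2.91 = 2.037 m
P_cr = π²EI / L_e² = π² × 111×10⁹ × 2.074×10^-5 / 2.037² = 5.476×10^6 N
Factor of safety n = P_cr / P = 5476.2 / 1800 = 3.04

n ≈ 3.04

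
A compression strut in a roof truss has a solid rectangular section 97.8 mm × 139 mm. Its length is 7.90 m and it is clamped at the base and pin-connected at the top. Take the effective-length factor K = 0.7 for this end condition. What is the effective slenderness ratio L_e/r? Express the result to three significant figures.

λ ≈ 196

Buckling occurs about the weak axis: I_min = h·b³/12 with b = 97.8 mm (the shorter side).
I_min = 139×97.8³/12 = 1.084×10^7 mm⁴
A = 1.359×10^4 mm²;  r_min = √(I/A) = √(1.084×10^7/1.359×10^4) = 28.23 mm
L_e = K·L = 0.7 × 7.90 m = 5.530 m = 5530.0 mm
λ = L_e / r_min = 5530.0 / 28.23 = 196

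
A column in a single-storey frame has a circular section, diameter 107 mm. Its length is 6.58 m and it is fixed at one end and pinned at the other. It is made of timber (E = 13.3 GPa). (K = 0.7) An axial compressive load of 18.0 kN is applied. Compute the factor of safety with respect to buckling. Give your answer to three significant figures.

n ≈ 2.21

I = πd⁴/64 = π×107⁴/64 = 6.434×10^6 mm⁴
I = 6.434×10^6 mm⁴ = 6.434×10^-6 m⁴
Effective length L_e = K·L = 0.7 × 6.58 = 4.606 m
P_cr = π²EI / L_e² = π² × 13.3×10⁹ × 6.434×10^-6 / 4.606² = 3.981×10^4 N
Factor of safety n = P_cr / P = 39.811 / 18.0 = 2.21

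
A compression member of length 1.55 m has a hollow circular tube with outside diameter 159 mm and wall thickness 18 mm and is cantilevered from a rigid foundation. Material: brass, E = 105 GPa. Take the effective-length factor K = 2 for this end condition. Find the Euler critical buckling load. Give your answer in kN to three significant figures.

P_cr ≈ 2170 kN

Inner diameter d_i = 159 − 2×18 = 123.0 mm
I = π(d_o⁴ − d_i⁴)/64 = π(159⁴ − 123.0⁴)/64 = 2.014×10^7 mm⁴
I = 2.014×10^7 mm⁴ = 2.014×10^-5 m⁴
Effective length L_e = K·L = 2 × 1.55 = 3.100 m
P_cr = π²EI / L_e² = π² × 105×10⁹ × 2.014×10^-5 / 3.100² = 2.172×10^6 N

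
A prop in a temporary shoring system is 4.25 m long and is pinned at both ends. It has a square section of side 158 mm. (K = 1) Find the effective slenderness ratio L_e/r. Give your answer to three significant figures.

For a square r = a/√12 = 158/√12 = 45.61 mm
L_e = K·L = 1 × 4.25 m = 4.250 m = 4250.0 mm
λ = L_e / r_min = 4250.0 / 45.61 = 93.2

λ ≈ 93.2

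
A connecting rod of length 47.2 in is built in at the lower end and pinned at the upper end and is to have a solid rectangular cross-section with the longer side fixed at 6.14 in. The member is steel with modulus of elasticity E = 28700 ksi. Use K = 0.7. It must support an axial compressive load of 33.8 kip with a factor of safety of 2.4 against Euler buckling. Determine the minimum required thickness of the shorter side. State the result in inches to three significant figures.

b ≈ 0.849 in

Required P_cr = n·P = 2.4 × 33.8 = 81.12 kip
L_e = K·L = 0.7 × 47.2 = 33.04 in
Required I = P_cr·L_e²/(π²E) = 8.112×10^4 × 33.04² / (π² × 2.87×10^7) = 0.3126 in⁴
Rectangle, weak axis: I_min = h·b³/12 with h = 6.14 in fixed  ⇒  b = (12I/h)^(1/3) = 0.849 in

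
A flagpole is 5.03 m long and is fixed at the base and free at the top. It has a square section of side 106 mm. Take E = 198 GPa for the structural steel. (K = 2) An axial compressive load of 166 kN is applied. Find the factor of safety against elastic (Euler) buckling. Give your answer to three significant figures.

n ≈ 1.22

I = a⁴/12 = 106⁴/12 = 1.052×10^7 mm⁴
I = 1.052×10^7 mm⁴ = 1.052×10^-5 m⁴
Effective length L_e = K·L = 2 × 5.03 = 10.06 m
P_cr = π²EI / L_e² = π² × 198×10⁹ × 1.052×10^-5 / 10.06² = 2.031×10^5 N
Factor of safety n = P_cr / P = 203.15 / 166 = 1.22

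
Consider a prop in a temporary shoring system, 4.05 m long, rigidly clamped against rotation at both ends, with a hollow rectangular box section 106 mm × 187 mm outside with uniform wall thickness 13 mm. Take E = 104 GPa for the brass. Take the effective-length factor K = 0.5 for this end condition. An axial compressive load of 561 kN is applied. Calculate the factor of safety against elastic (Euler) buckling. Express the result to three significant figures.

Inner dimensions: h_i = 187 − 2×13 = 161.0 mm, b_i = 106 − 2×13 = 80.00 mm
Weak-axis I_min = (h_o·b_o³ − h_i·b_i³)/12 with b_o = 106, b_i = 80.00 mm (shorter outer/inner sides).
I_min = (187×106³ − 161.0×80.00³)/12 = 1.169×10^7 mm⁴
I = 1.169×10^7 mm⁴ = 1.169×10^-5 m⁴
Effective length L_e = K·L = 0.5 × 4.05 = 2.025 m
P_cr = π²EI / L_e² = π² × 104×10⁹ × 1.169×10^-5 / 2.025² = 2.926×10^6 N
Factor of safety n = P_cr / P = 2926.3 / 561 = 5.22

n ≈ 5.22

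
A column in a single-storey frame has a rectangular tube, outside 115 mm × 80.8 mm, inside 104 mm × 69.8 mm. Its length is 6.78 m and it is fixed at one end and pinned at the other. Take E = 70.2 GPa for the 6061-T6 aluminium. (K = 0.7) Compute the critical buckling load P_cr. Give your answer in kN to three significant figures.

Weak-axis I_min = (h_o·b_o³ − h_i·b_i³)/12 with b_o = 80.8, b_i = 69.80 mm (shorter outer/inner sides).
I_min = (115×80.8³ − 104.0×69.80³)/12 = 2.108×10^6 mm⁴
I = 2.108×10^6 mm⁴ = 2.108×10^-6 m⁴
Effective length L_e = K·L = 0.7 × 6.78 = 4.746 m
P_cr = π²EI / L_e² = π² × 70.2×10⁹ × 2.108×10^-6 / 4.746² = 6.484×10^4 N

P_cr ≈ 64.8 kN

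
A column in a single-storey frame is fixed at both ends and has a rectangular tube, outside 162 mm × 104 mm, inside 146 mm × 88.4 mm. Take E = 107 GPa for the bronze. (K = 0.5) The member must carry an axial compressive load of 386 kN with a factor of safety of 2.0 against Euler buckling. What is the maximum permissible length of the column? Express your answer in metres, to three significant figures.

Weak-axis I_min = (h_o·b_o³ − h_i·b_i³)/12 with b_o = 104, b_i = 88.40 mm (shorter outer/inner sides).
I_min = (162×104³ − 146.0×88.40³)/12 = 6.781×10^6 mm⁴
I = 6.781×10^-6 m⁴
Required critical load P_cr = n·P = 2.0 × 386 = 772.0 kN = 7.720×10^5 N
From P_cr = π²EI/(K·L)²:  L = (1/K)·√(π²EI/P_cr) = (1/0.5)·√(π²×1.07×10^11×6.781×10^-6/7.720×10^5)
L = 6.09 m

L_max ≈ 6.09 m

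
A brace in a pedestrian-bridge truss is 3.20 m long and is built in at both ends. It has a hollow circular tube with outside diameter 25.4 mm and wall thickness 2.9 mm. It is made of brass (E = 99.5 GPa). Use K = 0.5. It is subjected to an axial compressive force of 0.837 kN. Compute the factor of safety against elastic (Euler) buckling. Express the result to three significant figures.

Inner diameter d_i = 25.4 − 2×2.9 = 19.60 mm
I = π(d_o⁴ − d_i⁴)/64 = π(25.4⁴ − 19.60⁴)/64 = 1.319×10^4 mm⁴
I = 1.319×10^4 mm⁴ = 1.319×10^-8 m⁴
Effective length L_e = K·L = 0.5 × 3.20 = 1.600 m
P_cr = π²EI / L_e² = π² × 99.5×10⁹ × 1.319×10^-8 / 1.600² = 5.059×10^3 N
Factor of safety n = P_cr / P = 5.0588 / 0.837 = 6.04

n ≈ 6.04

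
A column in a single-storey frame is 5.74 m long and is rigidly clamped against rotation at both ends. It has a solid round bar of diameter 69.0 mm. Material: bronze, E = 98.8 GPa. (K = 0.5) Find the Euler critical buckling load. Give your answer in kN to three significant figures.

P_cr ≈ 132 kN

I = πd⁴/64 = π×69.0⁴/64 = 1.113×10^6 mm⁴
I = 1.113×10^6 mm⁴ = 1.113×10^-6 m⁴
Effective length L_e = K·L = 0.5 × 5.74 = 2.870 m
P_cr = π²EI / L_e² = π² × 98.8×10⁹ × 1.113×10^-6 / 2.870² = 1.317×10^5 N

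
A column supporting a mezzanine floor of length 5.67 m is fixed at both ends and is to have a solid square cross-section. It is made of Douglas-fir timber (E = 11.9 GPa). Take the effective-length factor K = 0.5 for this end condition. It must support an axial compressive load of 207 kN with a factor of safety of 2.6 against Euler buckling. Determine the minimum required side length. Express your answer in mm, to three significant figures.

a ≈ 145 mm

Required P_cr = n·P = 2.6 × 207 = 538.2 kN
L_e = K·L = 0.5 × 5.67 = 2.835 m
Required I = P_cr·L_e²/(π²E) = 5.382×10^5 × 2.835² / (π² × 1.19×10^10) = 3.683×10^-5 m⁴
I_req = 3.683×10^7 mm⁴
Solid square: I = a⁴/12  ⇒  a = (12I)^(1/4) = (12×3.683×10^7)^(1/4) = 145 mm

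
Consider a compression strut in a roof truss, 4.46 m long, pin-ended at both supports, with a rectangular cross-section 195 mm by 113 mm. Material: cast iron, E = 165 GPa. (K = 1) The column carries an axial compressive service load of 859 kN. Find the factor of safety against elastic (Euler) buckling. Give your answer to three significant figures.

n ≈ 2.23

Buckling occurs about the weak axis: I_min = h·b³/12 with b = 113 mm (the shorter side).
I_min = 195×113³/12 = 2.345×10^7 mm⁴
I = 2.345×10^7 mm⁴ = 2.345×10^-5 m⁴
Effective length L_e = K·L = 1 × 4.46 = 4.460 m
P_cr = π²EI / L_e² = π² × 165×10⁹ × 2.345×10^-5 / 4.460² = 1.920×10^6 N
Factor of safety n = P_cr / P = 1919.6 / 859 = 2.23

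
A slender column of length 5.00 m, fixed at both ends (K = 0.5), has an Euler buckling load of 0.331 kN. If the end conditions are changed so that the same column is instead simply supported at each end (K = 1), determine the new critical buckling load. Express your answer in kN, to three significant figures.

P_cr ≈ 0.0828 kN

P_cr ∝ 1/K², so P_cr,new = P_cr,old × (K_old/K_new)² = 0.331 × (0.5/1)²
= 0.331 × 0.2500 = 0.0828 kN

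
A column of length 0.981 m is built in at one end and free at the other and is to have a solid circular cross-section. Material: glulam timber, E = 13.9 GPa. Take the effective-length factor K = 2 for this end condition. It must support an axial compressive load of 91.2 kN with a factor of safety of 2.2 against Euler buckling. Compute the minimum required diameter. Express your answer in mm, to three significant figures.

Required P_cr = n·P = 2.2 × 91.2 = 200.6 kN
L_e = K·L = 2 × 0.981 = 1.962 m
Required I = P_cr·L_e²/(π²E) = 2.006×10^5 × 1.962² / (π² × 1.39×10^10) = 5.630×10^-6 m⁴
I_req = 5.630×10^6 mm⁴
Solid circle: I = πd⁴/64  ⇒  d = (64I/π)^(1/4) = (64×5.630×10^6/π)^(1/4) = 103 mm

d ≈ 103 mm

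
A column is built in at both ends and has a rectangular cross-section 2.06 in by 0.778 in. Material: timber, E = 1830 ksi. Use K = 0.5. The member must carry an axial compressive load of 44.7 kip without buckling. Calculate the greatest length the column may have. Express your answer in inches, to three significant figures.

L_max ≈ 11.4 in

Buckling occurs about the weak axis: I_min = h·b³/12 with b = 0.778 in (the shorter side).
I_min = 2.06×0.778³/12 = 8.084×10^-2 in⁴
At the buckling limit P_cr = P = 4.470×10^4 lb
From P_cr = π²EI/(K·L)²:  L = (1/K)·√(π²EI/P_cr) = (1/0.5)·√(π²×1.83×10^6×8.084×10^-2/4.470×10^4)
L = 11.4 in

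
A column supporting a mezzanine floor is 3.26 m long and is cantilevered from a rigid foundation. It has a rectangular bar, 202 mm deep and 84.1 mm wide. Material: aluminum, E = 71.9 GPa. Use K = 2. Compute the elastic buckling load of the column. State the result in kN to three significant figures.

Buckling occurs about the weak axis: I_min = h·b³/12 with b = 84.1 mm (the shorter side).
I_min = 202×84.1³/12 = 1.001×10^7 mm⁴
I = 1.001×10^7 mm⁴ = 1.001×10^-5 m⁴
Effective length L_e = K·L = 2 × 3.26 = 6.520 m
P_cr = π²EI / L_e² = π² × 71.9×10⁹ × 1.001×10^-5 / 6.520² = 1.671×10^5 N

P_cr ≈ 167 kN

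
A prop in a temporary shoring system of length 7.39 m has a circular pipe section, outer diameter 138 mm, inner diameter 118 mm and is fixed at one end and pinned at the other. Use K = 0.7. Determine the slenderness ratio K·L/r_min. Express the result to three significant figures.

λ ≈ 114

d_o = 138 mm, d_i = 118 mm
I = π(d_o⁴ − d_i⁴)/64 = π(138⁴ − 118.0⁴)/64 = 8.286×10^6 mm⁴
A = 4.021×10^3 mm²;  r_min = √(I/A) = √(8.286×10^6/4.021×10^3) = 45.39 mm
L_e = K·L = 0.7 × 7.39 m = 5.173 m = 5173.0 mm
λ = L_e / r_min = 5173.0 / 45.39 = 114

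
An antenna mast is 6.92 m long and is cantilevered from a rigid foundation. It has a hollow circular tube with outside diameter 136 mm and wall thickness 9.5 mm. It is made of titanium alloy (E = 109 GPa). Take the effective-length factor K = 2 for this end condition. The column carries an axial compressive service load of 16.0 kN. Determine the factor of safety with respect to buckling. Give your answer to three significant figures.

Inner diameter d_i = 136 − 2×9.5 = 117.0 mm
I = π(d_o⁴ − d_i⁴)/64 = π(136⁴ − 117.0⁴)/64 = 7.594×10^6 mm⁴
I = 7.594×10^6 mm⁴ = 7.594×10^-6 m⁴
Effective length L_e = K·L = 2 × 6.92 = 13.84 m
P_cr = π²EI / L_e² = π² × 109×10⁹ × 7.594×10^-6 / 13.84² = 4.265×10^4 N
Factor of safety n = P_cr / P = 42.653 / 16.0 = 2.67

n ≈ 2.67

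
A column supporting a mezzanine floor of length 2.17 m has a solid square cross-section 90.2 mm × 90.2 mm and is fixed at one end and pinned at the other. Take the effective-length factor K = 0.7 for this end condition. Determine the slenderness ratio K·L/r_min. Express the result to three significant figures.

λ ≈ 58.3

I = a⁴/12 = 90.2⁴/12 = 5.516×10^6 mm⁴
A = 8.136×10^3 mm²;  r_min = √(I/A) = √(5.516×10^6/8.136×10^3) = 26.04 mm
L_e = K·L = 0.7 × 2.17 m = 1.519 m = 1519.0 mm
λ = L_e / r_min = 1519.0 / 26.04 = 58.3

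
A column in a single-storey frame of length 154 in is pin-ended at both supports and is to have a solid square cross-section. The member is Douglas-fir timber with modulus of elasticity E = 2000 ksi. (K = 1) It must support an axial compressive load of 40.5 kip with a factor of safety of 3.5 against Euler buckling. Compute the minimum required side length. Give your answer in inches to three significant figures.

Required P_cr = n·P = 3.5 × 40.5 = 141.8 kip
L_e = K·L = 1 × 154 = 154.0 in
Required I = P_cr·L_e²/(π²E) = 1.417×10^5 × 154.0² / (π² × 2.00×10^6) = 170.3 in⁴
Solid square: I = a⁴/12  ⇒  a = (12I)^(1/4) = (12×170.3)^(1/4) = 6.72 in

a ≈ 6.72 in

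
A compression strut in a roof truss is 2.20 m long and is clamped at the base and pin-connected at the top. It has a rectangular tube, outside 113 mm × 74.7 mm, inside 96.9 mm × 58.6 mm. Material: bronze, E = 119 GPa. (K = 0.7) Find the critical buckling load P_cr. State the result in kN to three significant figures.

P_cr ≈ 1140 kN

Weak-axis I_min = (h_o·b_o³ − h_i·b_i³)/12 with b_o = 74.7, b_i = 58.60 mm (shorter outer/inner sides).
I_min = (113×74.7³ − 96.90×58.60³)/12 = 2.300×10^6 mm⁴
I = 2.300×10^6 mm⁴ = 2.300×10^-6 m⁴
Effective length L_e = K·L = 0.7 × 2.20 = 1.540 m
P_cr = π²EI / L_e² = π² × 119×10⁹ × 2.300×10^-6 / 1.540² = 1.139×10^6 N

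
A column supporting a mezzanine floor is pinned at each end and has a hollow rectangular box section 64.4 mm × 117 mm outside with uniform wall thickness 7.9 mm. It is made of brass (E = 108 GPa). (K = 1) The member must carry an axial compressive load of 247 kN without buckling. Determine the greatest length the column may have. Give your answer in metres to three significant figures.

L_max ≈ 2.66 m

Inner dimensions: h_i = 117 − 2×7.9 = 101.2 mm, b_i = 64.4 − 2×7.9 = 48.60 mm
Weak-axis I_min = (h_o·b_o³ − h_i·b_i³)/12 with b_o = 64.4, b_i = 48.60 mm (shorter outer/inner sides).
I_min = (117×64.4³ − 101.2×48.60³)/12 = 1.636×10^6 mm⁴
I = 1.636×10^-6 m⁴
At the buckling limit P_cr = P = 2.470×10^5 N
From P_cr = π²EI/(K·L)²:  L = (1/K)·√(π²EI/P_cr) = (1/1)·√(π²×1.08×10^11×1.636×10^-6/2.470×10^5)
L = 2.66 m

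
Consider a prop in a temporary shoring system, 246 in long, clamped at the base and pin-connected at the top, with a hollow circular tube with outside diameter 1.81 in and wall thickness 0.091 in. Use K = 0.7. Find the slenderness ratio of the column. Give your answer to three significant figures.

Inner diameter d_i = 1.81 − 2×0.091 = 1.628 in
I = π(d_o⁴ − d_i⁴)/64 = π(1.81⁴ − 1.628⁴)/64 = 0.1820 in⁴
A = 0.4914 in²;  r_min = √(I/A) = √(0.1820/0.4914) = 0.6086 in
L_e = K·L = 0.7 × 246 = 172.2 in
λ = L_e / r_min = 172.20 / 0.6086 = 283

λ ≈ 283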